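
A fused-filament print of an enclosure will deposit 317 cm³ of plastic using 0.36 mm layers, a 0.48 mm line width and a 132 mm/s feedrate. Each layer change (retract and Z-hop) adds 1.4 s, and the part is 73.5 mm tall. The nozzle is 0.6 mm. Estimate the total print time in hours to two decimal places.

Line area = 0.36 × 0.48 = 0.1728 mm².
Total extruded path = 317000/0.1728 = 1834490.7 mm.
Time extruding = 1834490.7 / 132, so 13897.7 s.
Number of layers: 73.5 / 0.36 → 205 (rounded up).
Layer-change overhead = 205 × 1.4 = 287 s.
Total = 13897.7 + 287 = 14184.7 s = 3.94 hours.

3.94 hours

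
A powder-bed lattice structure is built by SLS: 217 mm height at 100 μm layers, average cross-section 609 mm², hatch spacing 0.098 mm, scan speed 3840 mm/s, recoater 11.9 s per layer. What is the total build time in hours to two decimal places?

Layers = ⌈217/0.1⌉ = 2170.
Hatch length per layer = 609 / 0.098, so 6214.3 mm.
Scan time per layer = 6214.3 / 3840, so 1.6183 s.
Time per layer = 1.6183 + 11.9, so 13.5183 s.
2170 layers × 13.5183 s/layer = 29334.711 s, i.e. 8.15 hours.

8.15 hours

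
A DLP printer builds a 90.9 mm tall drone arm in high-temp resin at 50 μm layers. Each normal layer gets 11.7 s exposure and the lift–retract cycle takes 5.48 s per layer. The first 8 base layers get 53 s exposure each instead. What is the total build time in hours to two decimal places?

8.77 hours

Layer count = ceil(90.9 / 0.05) = 1818.
Base layers = 8 × (53 + 5.48), so 467.84 s.
Regular layers = 1810 × (11.7 + 5.48), so 31095.8 s.
Sum: 467.84 + 31095.8 = 31563.64 s → 8.77 hours.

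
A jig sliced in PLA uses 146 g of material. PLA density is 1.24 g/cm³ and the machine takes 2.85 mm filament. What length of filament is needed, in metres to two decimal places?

Volume = 146 g / 1.24 g·cm⁻³ = 117.7419 cm³ = 117741.9 mm³.
A = π r² = π × 1.425² = 6.3794 mm².
L = V/A = 117741.9/6.3794 = 18456.58 mm → 18.46 m.

18.46 m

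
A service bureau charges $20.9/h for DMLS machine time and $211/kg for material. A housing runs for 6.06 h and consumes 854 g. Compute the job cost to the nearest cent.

$306.85

Machine cost = 20.9 × 6.06 = $126.654.
Material charge = 211 × 854/1000 = $180.194.
Job cost: 126.654 + 180.194 = 306.848 ≈ $306.85.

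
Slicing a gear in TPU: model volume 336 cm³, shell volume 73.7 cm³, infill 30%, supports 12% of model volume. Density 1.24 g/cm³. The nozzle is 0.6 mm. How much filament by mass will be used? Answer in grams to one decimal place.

Volume inside the shell: 336 − 73.7 → 262.3 cm³.
Deposited infill: 0.30 × 262.3 → 78.69 cm³.
Support: 0.12 × 336 → 40.32 cm³.
Deposited volume = 73.7 + 78.69 + 40.32, so 192.71 cm³.
Mass = 192.71 × 1.24, so 238.9604 g.

239.0 g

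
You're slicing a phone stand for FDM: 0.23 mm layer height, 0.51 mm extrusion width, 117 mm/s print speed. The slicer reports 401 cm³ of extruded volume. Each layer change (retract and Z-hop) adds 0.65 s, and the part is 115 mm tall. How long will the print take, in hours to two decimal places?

Extrusion cross-section = 0.23 × 0.51, so 0.1173 mm².
Toolpath length = 401 cm³ / 0.1173 mm² = 401000 / 0.1173 = 3418584.8 mm.
Extrusion time = 3418584.8 / 117, so 29218.7 s.
Layer count = ceil(115 / 0.23) = 500.
Non-print overhead: 500 × 0.65 → 325 s.
Total = 29218.7 + 325 = 29543.7 s = 8.21 hours.

8.21 hours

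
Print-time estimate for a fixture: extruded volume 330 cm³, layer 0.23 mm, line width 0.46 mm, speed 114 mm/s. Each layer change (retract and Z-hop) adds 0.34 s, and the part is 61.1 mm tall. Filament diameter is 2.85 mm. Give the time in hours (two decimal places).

7.63 hours

Bead cross-section = 0.23 × 0.46 = 0.1058 mm².
Total extruded path = 330000/0.1058 = 3119092.6 mm.
Extrusion time = 3119092.6 / 114, so 27360.5 s.
Number of layers: 61.1 / 0.23 → 266 (rounded up).
Z-hop total = 266 × 0.34 = 90.44 s.
Altogether 27360.5 + 90.44 = 27450.94 s, i.e. 7.63 hours.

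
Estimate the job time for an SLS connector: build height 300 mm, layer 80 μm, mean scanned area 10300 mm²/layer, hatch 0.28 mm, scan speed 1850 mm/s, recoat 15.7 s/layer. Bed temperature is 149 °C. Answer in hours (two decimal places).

Layers = ⌈300/0.08⌉ = 3750.
Per-layer scan distance = 10300 / 0.28, so 36785.7 mm.
Scan time per layer = 36785.7 / 1850, so 19.8842 s.
Per-layer time: 19.8842 + 15.7 → 35.5842 s.
Build time = 3750 × 35.5842 = 133440.75 s = 37.07 hours.

37.07 hours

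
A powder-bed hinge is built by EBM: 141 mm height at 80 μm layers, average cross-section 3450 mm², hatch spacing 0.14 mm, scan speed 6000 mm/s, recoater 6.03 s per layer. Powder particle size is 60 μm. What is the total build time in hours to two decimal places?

4.96 hours

Number of layers: 141 / 0.08 → 1763 (rounded up).
Hatch length per layer = 3450 / 0.14, so 24642.9 mm.
Beam time per layer = 24642.9 / 6000, so 4.1072 s.
Per-layer time = 4.1072 + 6.03, so 10.1372 s.
Build time = 1763 × 10.1372 = 17871.8836 s = 4.96 hours.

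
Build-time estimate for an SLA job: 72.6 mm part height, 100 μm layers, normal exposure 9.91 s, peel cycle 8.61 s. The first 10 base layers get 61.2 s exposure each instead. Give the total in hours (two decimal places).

3.88 hours

Layer count = ceil(72.6 / 0.1) = 726.
Base layers = 10 × (61.2 + 8.61) = 698.1 s.
Remaining layers: 716 × (9.91 + 8.61) → 13260.32 s.
Sum: 698.1 + 13260.32 = 13958.42 s → 3.88 hours.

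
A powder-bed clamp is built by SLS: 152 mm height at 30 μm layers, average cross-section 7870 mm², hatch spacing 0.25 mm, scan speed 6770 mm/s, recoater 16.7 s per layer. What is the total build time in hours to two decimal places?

30.05 hours

Number of layers: 152 / 0.03 → 5067 (rounded up).
Per-layer scan distance = 7870 / 0.25, so 31480 mm.
Per-layer scan time = 31480 / 6770 = 4.6499 s.
Time per layer = 4.6499 + 16.7 = 21.3499 s.
Total: 5067 × 21.3499 s = 108179.9433 s → 30.05 hours.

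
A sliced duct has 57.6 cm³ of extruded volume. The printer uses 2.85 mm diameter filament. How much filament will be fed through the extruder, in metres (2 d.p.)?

Filament cross-section = π × (2.85/2)² = 6.3794 mm².
Length = 57.6 cm³ / 6.3794 mm² = 57600 / 6.3794 = 9029.06 mm = 9.03 m.

9.03 m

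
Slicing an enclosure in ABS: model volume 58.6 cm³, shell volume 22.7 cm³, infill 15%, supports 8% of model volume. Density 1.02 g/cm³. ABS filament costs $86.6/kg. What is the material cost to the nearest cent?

$2.89

Interior volume: 58.6 − 22.7 → 35.9 cm³.
Infill deposited = 0.15 × 35.9, so 5.385 cm³.
Support = 0.08 × 58.6, so 4.688 cm³.
Deposited volume = 22.7 + 5.385 + 4.688, so 32.773 cm³.
Mass = 32.773 × 1.02, so 33.42846 g.
At $86.6/kg: 33.42846/1000 × 86.6 = $2.89.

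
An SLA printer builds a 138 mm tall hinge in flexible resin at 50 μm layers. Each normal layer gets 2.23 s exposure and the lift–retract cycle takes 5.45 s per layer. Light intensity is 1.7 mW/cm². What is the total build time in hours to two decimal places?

Layer count = ceil(138 / 0.05) = 2760.
Per-layer time = 2.23 + 5.45, so 7.68 s.
Total = 2760 × 7.68 = 21196.8 s = 5.89 hours.

5.89 hours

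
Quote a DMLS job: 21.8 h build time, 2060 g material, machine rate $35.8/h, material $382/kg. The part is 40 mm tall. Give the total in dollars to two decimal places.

Machine cost = 35.8 × 21.8 = $780.44.
Material cost: 382 × 2060/1000 → $786.92.
Total = 780.44 + 786.92 = $1567.36.

$1567.36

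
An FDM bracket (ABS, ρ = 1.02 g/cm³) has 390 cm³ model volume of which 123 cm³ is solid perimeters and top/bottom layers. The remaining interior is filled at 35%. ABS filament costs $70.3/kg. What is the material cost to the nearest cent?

$15.52

Infill region: 390 − 123 → 267 cm³.
Infill deposited: 0.35 × 267 → 93.45 cm³.
Deposited volume: 123 + 93.45 → 216.45 cm³.
Mass = 216.45 × 1.02 = 220.779 g.
At $70.3/kg: 220.779/1000 × 70.3 = $15.52.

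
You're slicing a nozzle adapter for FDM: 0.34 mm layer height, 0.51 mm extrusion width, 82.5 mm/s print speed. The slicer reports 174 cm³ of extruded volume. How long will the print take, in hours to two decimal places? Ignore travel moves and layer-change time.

3.38 hours

Bead cross-section = 0.34 × 0.51, so 0.1734 mm².
Toolpath length = 174 cm³ / 0.1734 mm² = 174000 / 0.1734 = 1003460.2 mm.
Print-move time: 1003460.2 / 82.5 → 12163.2 s.
Converting: 12163.2 s = 3.38 hours.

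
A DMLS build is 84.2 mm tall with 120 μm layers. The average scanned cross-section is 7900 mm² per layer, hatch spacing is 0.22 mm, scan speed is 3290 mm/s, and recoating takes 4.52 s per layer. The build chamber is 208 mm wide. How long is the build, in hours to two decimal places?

Layers = ⌈84.2/0.12⌉ = 702.
Scan path per layer = 7900 / 0.22, so 35909.1 mm.
Laser time per layer = 35909.1 / 3290 = 10.9146 s.
Per-layer time = 10.9146 + 4.52 = 15.4346 s.
Build time = 702 × 15.4346 = 10835.0892 s = 3.01 hours.

3.01 hours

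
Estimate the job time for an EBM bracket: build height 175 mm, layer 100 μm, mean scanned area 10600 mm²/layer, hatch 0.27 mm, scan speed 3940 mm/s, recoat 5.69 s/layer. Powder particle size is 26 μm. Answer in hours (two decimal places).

Layers = ⌈175/0.1⌉ = 1750.
Hatch length per layer = 10600 / 0.27, so 39259.3 mm.
Per-layer scan time = 39259.3 / 3940, so 9.9643 s.
Per-layer time: 9.9643 + 5.69 → 15.6543 s.
Total: 1750 × 15.6543 s = 27395.025 s → 7.61 hours.

7.61 hours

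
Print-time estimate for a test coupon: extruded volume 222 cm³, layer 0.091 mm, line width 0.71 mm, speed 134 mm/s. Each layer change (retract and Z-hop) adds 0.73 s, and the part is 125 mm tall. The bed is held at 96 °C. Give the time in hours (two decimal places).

Line area = 0.091 × 0.71 = 0.06461 mm².
Toolpath length = 222 cm³ / 0.06461 mm² = 222000 / 0.06461 = 3436000.6 mm.
Time extruding = 3436000.6 / 134, so 25641.8 s.
Number of layers: 125 / 0.091 → 1374 (rounded up).
Non-print overhead = 1374 × 0.73 = 1003.02 s.
Altogether 25641.8 + 1003.02 = 26644.82 s, i.e. 7.40 hours.

7.40 hours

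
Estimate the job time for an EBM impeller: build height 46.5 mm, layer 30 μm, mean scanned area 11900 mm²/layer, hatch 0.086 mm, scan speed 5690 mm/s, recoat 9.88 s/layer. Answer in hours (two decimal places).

Layers = ⌈46.5/0.03⌉ = 1550.
Hatch length per layer: 11900 / 0.086 → 138372.1 mm.
Per-layer scan time: 138372.1 / 5690 → 24.3185 s.
Layer cycle = 24.3185 + 9.88 = 34.1985 s.
Total: 1550 × 34.1985 s = 53007.675 s → 14.72 hours.

14.72 hours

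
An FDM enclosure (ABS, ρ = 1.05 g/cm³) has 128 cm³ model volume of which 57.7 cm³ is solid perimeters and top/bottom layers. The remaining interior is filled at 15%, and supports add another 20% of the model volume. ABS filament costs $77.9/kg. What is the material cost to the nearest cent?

$7.68

Infill region: 128 − 57.7 → 70.3 cm³.
Infill deposited = 0.15 × 70.3 = 10.545 cm³.
Support = 0.20 × 128, so 25.6 cm³.
Total extruded = 57.7 + 10.545 + 25.6 = 93.845 cm³.
Mass = 93.845 × 1.05, so 98.53725 g.
Cost = 98.53725 g / 1000 × $77.9/kg = $7.68.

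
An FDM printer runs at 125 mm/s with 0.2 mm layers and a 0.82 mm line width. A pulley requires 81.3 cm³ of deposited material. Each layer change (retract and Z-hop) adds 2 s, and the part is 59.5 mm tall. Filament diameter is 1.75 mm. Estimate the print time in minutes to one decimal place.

76.0 minutes

Extrusion cross-section = 0.2 × 0.82, so 0.164 mm².
Toolpath length = 81.3 cm³ / 0.164 mm² = 81300 / 0.164 = 495731.7 mm.
Time extruding = 495731.7 / 125, so 3965.9 s.
Layer count = ceil(59.5 / 0.2) = 298.
Non-print overhead = 298 × 2, so 596 s.
Altogether 3965.9 + 596 = 4561.9 s, i.e. 76.0 minutes.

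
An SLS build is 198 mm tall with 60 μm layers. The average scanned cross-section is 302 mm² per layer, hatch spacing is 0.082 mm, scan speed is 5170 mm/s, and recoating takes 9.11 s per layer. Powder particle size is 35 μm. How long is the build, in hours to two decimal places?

9.00 hours

Layers = ⌈198/0.06⌉ = 3300.
Per-layer scan distance = 302 / 0.082, so 3682.9 mm.
Laser time per layer: 3682.9 / 5170 → 0.7124 s.
Per-layer time = 0.7124 + 9.11 = 9.8224 s.
Build time = 3300 × 9.8224 = 32413.92 s = 9.00 hours.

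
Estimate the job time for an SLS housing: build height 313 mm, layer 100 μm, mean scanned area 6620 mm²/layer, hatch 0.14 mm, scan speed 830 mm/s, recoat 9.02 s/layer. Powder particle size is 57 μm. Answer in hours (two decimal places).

Layers = ⌈313/0.1⌉ = 3130.
Per-layer scan distance: 6620 / 0.14 → 47285.7 mm.
Per-layer scan time = 47285.7 / 830 = 56.9707 s.
Time per layer = 56.9707 + 9.02 = 65.9907 s.
3130 layers × 65.9907 s/layer = 206550.891 s, i.e. 57.38 hours.

57.38 hours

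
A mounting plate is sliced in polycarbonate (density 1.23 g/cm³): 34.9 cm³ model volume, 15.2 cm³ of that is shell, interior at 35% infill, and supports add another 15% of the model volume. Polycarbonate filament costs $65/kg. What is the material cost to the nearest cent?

$2.19

Infill region = 34.9 − 15.2, so 19.7 cm³.
Deposited infill = 0.35 × 19.7 = 6.895 cm³.
Support = 0.15 × 34.9, so 5.235 cm³.
Total extruded = 15.2 + 6.895 + 5.235 = 27.33 cm³.
Mass = 27.33 × 1.23 = 33.6159 g.
Cost = 33.6159 g / 1000 × $65/kg = $2.19.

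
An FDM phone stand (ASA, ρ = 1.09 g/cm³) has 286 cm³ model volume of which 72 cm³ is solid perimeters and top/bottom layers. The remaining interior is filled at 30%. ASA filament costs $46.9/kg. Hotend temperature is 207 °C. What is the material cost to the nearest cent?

$6.96

Interior volume = 286 − 72, so 214 cm³.
Infill deposited = 0.30 × 214 = 64.2 cm³.
Deposited volume = 72 + 64.2 = 136.2 cm³.
Mass = 136.2 × 1.09, so 148.458 g.
At $46.9/kg: 148.458/1000 × 46.9 = $6.96.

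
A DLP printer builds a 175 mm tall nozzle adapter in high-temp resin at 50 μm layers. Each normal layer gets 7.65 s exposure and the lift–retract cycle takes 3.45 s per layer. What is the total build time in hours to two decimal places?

Layers = ⌈175/0.05⌉ = 3500.
Per-layer time = 7.65 + 3.45 = 11.1 s.
Build time: 3500 × 11.1 s = 38850 s, i.e. 10.79 hours.

10.79 hours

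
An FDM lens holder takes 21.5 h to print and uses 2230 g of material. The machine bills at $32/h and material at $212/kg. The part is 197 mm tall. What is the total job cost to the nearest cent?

Machine cost = 32 × 21.5 = $688.00.
Feedstock cost: 212 × 2230/1000 → $472.76.
Total = 688.00 + 472.76 = $1160.76.

$1160.76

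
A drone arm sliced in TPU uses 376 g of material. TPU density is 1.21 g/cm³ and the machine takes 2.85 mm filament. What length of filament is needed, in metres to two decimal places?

48.71 m

Volume = 376 g / 1.21 g·cm⁻³ = 310.7438 cm³ = 310743.8 mm³.
Cross-section of 2.85 mm filament: π·(2.85/2)² = 6.3794 mm².
Length = 310743.8 / 6.3794 = 48710.51 mm = 48.71 m.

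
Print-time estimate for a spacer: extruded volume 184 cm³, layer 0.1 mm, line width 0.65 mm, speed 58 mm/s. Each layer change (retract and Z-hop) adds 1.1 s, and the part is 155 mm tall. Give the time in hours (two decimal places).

Bead cross-section: 0.1 × 0.65 → 0.065 mm².
Toolpath length = 184 cm³ / 0.065 mm² = 184000 / 0.065 = 2830769.2 mm.
Time extruding = 2830769.2 / 58, so 48806.4 s.
Number of layers: 155 / 0.1 → 1550 (rounded up).
Z-hop total: 1550 × 1.1 → 1705 s.
Total = 48806.4 + 1705 = 50511.4 s = 14.03 hours.

14.03 hours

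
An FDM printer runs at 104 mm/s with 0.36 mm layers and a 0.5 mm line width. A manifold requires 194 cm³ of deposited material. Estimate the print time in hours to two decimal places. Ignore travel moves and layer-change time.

Bead cross-section: 0.36 × 0.5 → 0.18 mm².
Toolpath length = 194 cm³ / 0.18 mm² = 194000 / 0.18 = 1077777.8 mm.
Time extruding = 1077777.8 / 104 = 10363.2 s.
10363.2 s = 2.88 hours.

2.88 hours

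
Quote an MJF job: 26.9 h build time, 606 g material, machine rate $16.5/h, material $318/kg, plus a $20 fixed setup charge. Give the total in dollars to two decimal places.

Machine-time cost = 16.5 × 26.9 = $443.85.
Feedstock cost = 318 × 606/1000, so $192.708.
Total = 443.85 + 192.708 + 20 = 656.558 ≈ $656.56.

$656.56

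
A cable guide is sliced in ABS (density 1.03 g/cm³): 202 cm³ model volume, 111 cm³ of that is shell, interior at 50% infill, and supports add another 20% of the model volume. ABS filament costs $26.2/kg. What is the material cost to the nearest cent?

$5.31

Infill region = 202 − 111, so 91 cm³.
Infill volume = 0.50 × 91, so 45.5 cm³.
Support: 0.20 × 202 → 40.4 cm³.
Deposited volume = 111 + 45.5 + 40.4, so 196.9 cm³.
Mass = 196.9 × 1.03 = 202.807 g.
Cost = 202.807 g / 1000 × $26.2/kg = $5.31.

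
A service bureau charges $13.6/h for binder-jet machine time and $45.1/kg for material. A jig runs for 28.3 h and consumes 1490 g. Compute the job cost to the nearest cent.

$452.08

Machine cost = 13.6 × 28.3 = $384.88.
Material cost: 45.1 × 1490/1000 → $67.199.
Total = 384.88 + 67.199 = 452.079 ≈ $452.08.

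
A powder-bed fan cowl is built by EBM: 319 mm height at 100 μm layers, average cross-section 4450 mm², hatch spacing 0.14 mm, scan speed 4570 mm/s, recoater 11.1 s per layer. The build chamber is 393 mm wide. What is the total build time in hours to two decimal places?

16.00 hours

Layers = ⌈319/0.1⌉ = 3190.
Per-layer scan distance = 4450 / 0.14, so 31785.7 mm.
Scan time per layer = 31785.7 / 4570, so 6.9553 s.
Layer cycle = 6.9553 + 11.1, so 18.0553 s.
Build time = 3190 × 18.0553 = 57596.407 s = 16.00 hours.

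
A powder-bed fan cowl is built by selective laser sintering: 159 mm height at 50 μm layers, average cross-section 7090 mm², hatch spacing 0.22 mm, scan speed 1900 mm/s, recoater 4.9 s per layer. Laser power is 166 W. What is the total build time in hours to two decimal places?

19.31 hours

Layer count = ceil(159 / 0.05) = 3180.
Per-layer scan distance = 7090 / 0.22, so 32227.3 mm.
Scan time per layer = 32227.3 / 1900, so 16.9617 s.
Per-layer time: 16.9617 + 4.9 → 21.8617 s.
3180 layers × 21.8617 s/layer = 69520.206 s, i.e. 19.31 hours.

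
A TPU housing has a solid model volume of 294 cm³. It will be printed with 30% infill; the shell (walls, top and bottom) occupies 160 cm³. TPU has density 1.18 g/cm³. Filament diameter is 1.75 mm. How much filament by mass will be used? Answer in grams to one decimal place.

236.2 g

Volume inside the shell: 294 − 160 → 134 cm³.
Infill deposited = 0.30 × 134, so 40.2 cm³.
Deposited volume = 160 + 40.2 = 200.2 cm³.
Mass = 200.2 × 1.18 = 236.236 g.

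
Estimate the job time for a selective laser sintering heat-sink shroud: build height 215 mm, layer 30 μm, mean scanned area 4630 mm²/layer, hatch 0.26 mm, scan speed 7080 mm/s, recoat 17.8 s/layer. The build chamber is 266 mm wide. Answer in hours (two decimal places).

40.44 hours

Layers = ⌈215/0.03⌉ = 7167.
Per-layer scan distance = 4630 / 0.26, so 17807.7 mm.
Scan time per layer: 17807.7 / 7080 → 2.5152 s.
Per-layer time = 2.5152 + 17.8 = 20.3152 s.
7167 layers × 20.3152 s/layer = 145599.0384 s, i.e. 40.44 hours.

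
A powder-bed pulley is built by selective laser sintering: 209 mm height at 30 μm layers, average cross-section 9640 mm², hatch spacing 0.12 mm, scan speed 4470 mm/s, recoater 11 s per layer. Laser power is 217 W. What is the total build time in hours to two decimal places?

56.07 hours

Layer count = ceil(209 / 0.03) = 6967.
Hatch length per layer = 9640 / 0.12 = 80333.3 mm.
Laser time per layer = 80333.3 / 4470 = 17.9717 s.
Time per layer = 17.9717 + 11, so 28.9717 s.
Total: 6967 × 28.9717 s = 201845.8339 s → 56.07 hours.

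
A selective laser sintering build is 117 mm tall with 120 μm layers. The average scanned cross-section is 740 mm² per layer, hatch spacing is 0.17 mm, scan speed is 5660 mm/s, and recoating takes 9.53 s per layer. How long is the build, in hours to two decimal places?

2.79 hours

Layer count = ceil(117 / 0.12) = 975.
Per-layer scan distance = 740 / 0.17 = 4352.9 mm.
Per-layer scan time = 4352.9 / 5660, so 0.7691 s.
Per-layer time = 0.7691 + 9.53 = 10.2991 s.
Build time = 975 × 10.2991 = 10041.6225 s = 2.79 hours.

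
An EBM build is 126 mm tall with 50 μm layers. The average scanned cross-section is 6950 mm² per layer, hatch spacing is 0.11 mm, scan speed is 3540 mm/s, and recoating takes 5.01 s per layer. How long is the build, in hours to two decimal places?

Layers = ⌈126/0.05⌉ = 2520.
Per-layer scan distance: 6950 / 0.11 → 63181.8 mm.
Scan time per layer: 63181.8 / 3540 → 17.848 s.
Layer cycle: 17.848 + 5.01 → 22.858 s.
Total: 2520 × 22.858 s = 57602.16 s → 16.00 hours.

16.00 hours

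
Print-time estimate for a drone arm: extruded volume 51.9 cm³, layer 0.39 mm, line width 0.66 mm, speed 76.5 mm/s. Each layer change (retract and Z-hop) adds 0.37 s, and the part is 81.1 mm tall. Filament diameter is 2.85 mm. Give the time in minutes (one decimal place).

Extrusion cross-section: 0.39 × 0.66 → 0.2574 mm².
Total extruded path = 51900/0.2574 = 201631.7 mm.
Time extruding: 201631.7 / 76.5 → 2635.7 s.
Layers = ⌈81.1/0.39⌉ = 208.
Z-hop total: 208 × 0.37 → 76.96 s.
Altogether 2635.7 + 76.96 = 2712.66 s, i.e. 45.2 minutes.

45.2 minutes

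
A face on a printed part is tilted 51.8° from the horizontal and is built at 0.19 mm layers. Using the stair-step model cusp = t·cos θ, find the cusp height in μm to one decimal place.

117.5 μm

h_c = t·cos θ = 0.19 × 0.6184 = 0.117496 mm (117.5 μm).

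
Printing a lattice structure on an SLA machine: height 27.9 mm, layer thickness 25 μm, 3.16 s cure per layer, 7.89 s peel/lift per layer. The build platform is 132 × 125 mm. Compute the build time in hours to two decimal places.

3.43 hours

Layer count = ceil(27.9 / 0.025) = 1116.
Cycle time: 3.16 + 7.89 → 11.05 s.
Build time: 1116 × 11.05 s = 12331.8 s, i.e. 3.43 hours.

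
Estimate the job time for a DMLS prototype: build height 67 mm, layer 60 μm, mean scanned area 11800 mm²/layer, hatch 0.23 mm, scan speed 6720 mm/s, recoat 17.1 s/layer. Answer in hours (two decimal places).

7.67 hours

Number of layers: 67 / 0.06 → 1117 (rounded up).
Per-layer scan distance = 11800 / 0.23 = 51304.3 mm.
Per-layer scan time = 51304.3 / 6720 = 7.6346 s.
Layer cycle: 7.6346 + 17.1 → 24.7346 s.
Total: 1117 × 24.7346 s = 27628.5482 s → 7.67 hours.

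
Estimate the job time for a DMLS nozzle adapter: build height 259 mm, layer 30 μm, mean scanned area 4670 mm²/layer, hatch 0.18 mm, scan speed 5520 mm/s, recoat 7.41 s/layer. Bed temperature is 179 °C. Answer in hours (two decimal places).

Layer count = ceil(259 / 0.03) = 8634.
Scan path per layer = 4670 / 0.18, so 25944.4 mm.
Laser time per layer: 25944.4 / 5520 → 4.7001 s.
Layer cycle = 4.7001 + 7.41 = 12.1101 s.
Build time = 8634 × 12.1101 = 104558.6034 s = 29.04 hours.

29.04 hours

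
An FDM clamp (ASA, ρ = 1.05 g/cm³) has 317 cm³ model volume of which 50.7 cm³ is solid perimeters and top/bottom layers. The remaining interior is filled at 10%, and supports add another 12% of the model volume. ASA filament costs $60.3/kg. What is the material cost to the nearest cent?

$7.30

Infill region = 317 − 50.7, so 266.3 cm³.
Deposited infill = 0.10 × 266.3, so 26.63 cm³.
Support = 0.12 × 317 = 38.04 cm³.
Deposited volume: 50.7 + 26.63 + 38.04 → 115.37 cm³.
Mass = 115.37 × 1.05 = 121.1385 g.
Cost = 121.1385 g / 1000 × $60.3/kg = $7.30.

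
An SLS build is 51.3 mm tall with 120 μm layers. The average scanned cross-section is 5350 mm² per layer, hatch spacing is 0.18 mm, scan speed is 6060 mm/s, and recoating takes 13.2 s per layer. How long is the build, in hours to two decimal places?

2.15 hours

Layers = ⌈51.3/0.12⌉ = 428.
Hatch length per layer = 5350 / 0.18 = 29722.2 mm.
Laser time per layer = 29722.2 / 6060, so 4.9047 s.
Per-layer time = 4.9047 + 13.2 = 18.1047 s.
Total: 428 × 18.1047 s = 7748.8116 s → 2.15 hours.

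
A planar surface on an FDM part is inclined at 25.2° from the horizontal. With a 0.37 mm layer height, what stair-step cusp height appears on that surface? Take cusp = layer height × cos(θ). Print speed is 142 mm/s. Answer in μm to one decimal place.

334.8 μm

Cusp = layer height × cos(25.2°) = 0.37 × 0.9048 = 0.334776 mm = 334.8 μm.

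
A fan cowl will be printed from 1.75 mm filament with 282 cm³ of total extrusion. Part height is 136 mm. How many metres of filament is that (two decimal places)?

Filament cross-section = π × (1.75/2)² = 2.4053 mm².
L = 282000 mm³ / 2.4053 mm² = 117241.09 mm, i.e. 117.24 m.

117.24 m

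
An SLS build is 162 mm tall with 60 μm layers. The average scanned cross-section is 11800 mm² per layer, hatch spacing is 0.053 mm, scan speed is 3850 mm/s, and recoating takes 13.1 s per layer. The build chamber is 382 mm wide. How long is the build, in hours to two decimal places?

53.20 hours

Layers = ⌈162/0.06⌉ = 2700.
Scan path per layer = 11800 / 0.053, so 222641.5 mm.
Laser time per layer = 222641.5 / 3850, so 57.829 s.
Time per layer: 57.829 + 13.1 → 70.929 s.
Build time = 2700 × 70.929 = 191508.3 s = 53.20 hours.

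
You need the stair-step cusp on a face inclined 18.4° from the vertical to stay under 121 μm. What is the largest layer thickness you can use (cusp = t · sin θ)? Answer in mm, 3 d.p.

0.383 mm

sin(18.4°) = 0.3156; t_max = 0.121/0.3156 = 0.383 mm.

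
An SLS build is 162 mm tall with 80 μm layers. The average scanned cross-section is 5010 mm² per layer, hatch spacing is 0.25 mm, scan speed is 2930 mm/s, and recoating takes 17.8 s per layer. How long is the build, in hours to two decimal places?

Layer count = ceil(162 / 0.08) = 2025.
Per-layer scan distance = 5010 / 0.25, so 20040 mm.
Per-layer scan time = 20040 / 2930, so 6.8396 s.
Per-layer time: 6.8396 + 17.8 → 24.6396 s.
2025 layers × 24.6396 s/layer = 49895.19 s, i.e. 13.86 hours.

13.86 hours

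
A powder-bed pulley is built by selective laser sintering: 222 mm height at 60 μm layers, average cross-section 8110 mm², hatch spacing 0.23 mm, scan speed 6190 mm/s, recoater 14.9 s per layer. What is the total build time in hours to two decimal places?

21.17 hours

Number of layers: 222 / 0.06 → 3700 (rounded up).
Hatch length per layer = 8110 / 0.23, so 35260.9 mm.
Laser time per layer = 35260.9 / 6190 = 5.6964 s.
Per-layer time = 5.6964 + 14.9, so 20.5964 s.
3700 layers × 20.5964 s/layer = 76206.68 s, i.e. 21.17 hours.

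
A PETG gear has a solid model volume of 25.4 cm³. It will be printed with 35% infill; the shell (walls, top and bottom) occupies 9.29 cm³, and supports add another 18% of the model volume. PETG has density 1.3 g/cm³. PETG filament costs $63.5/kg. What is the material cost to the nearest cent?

$1.61

Infill region: 25.4 − 9.29 → 16.11 cm³.
Infill volume: 0.35 × 16.11 → 5.6385 cm³.
Support: 0.18 × 25.4 → 4.572 cm³.
Deposited volume = 9.29 + 5.6385 + 4.572 = 19.5005 cm³.
Mass = 19.5005 × 1.3 = 25.35065 g.
At $63.5/kg: 25.35065/1000 × 63.5 = $1.61.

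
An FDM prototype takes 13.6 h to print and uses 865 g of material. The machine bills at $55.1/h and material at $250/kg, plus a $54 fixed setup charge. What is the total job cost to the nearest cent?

Machine-time cost = 55.1 × 13.6 = $749.36.
Feedstock cost = 250 × 865/1000 = $216.25.
Total = 749.36 + 216.25 + 54 = $1019.61.

$1019.61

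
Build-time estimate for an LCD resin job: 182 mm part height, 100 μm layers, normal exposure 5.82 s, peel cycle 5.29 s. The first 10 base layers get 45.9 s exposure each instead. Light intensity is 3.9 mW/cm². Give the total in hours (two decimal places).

5.73 hours

Layer count = ceil(182 / 0.1) = 1820.
Burn-in layers = 10 × (45.9 + 5.29) = 511.9 s.
Normal layers = 1810 × (5.82 + 5.29) = 20109.1 s.
Sum: 511.9 + 20109.1 = 20621 s → 5.73 hours.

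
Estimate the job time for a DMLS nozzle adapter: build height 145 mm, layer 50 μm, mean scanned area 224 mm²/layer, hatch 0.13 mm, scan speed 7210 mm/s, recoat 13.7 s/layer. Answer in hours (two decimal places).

11.23 hours

Number of layers: 145 / 0.05 → 2900 (rounded up).
Per-layer scan distance = 224 / 0.13 = 1723.1 mm.
Per-layer scan time: 1723.1 / 7210 → 0.239 s.
Layer cycle: 0.239 + 13.7 → 13.939 s.
2900 layers × 13.939 s/layer = 40423.1 s, i.e. 11.23 hours.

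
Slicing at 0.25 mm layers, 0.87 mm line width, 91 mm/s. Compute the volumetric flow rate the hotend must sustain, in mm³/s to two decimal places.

19.79

A = 0.25 × 0.87 = 0.2175 mm².
Volumetric flow = 91 × 0.2175 = 19.79 mm³/s.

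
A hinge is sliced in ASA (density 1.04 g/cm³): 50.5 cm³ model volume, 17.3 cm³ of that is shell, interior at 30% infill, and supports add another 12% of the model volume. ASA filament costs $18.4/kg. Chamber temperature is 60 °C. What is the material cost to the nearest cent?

Infill region = 50.5 − 17.3, so 33.2 cm³.
Infill volume = 0.30 × 33.2, so 9.96 cm³.
Support: 0.12 × 50.5 → 6.06 cm³.
Deposited volume = 17.3 + 9.96 + 6.06, so 33.32 cm³.
Mass: 33.32 × 1.04 → 34.6528 g.
At $18.4/kg: 34.6528/1000 × 18.4 = $0.64.

$0.64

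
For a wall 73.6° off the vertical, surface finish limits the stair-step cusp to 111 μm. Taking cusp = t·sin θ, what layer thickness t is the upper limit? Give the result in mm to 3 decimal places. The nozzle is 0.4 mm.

t = h_c / sin θ = 0.111 / 0.9593 = 0.116 mm.

0.116 mm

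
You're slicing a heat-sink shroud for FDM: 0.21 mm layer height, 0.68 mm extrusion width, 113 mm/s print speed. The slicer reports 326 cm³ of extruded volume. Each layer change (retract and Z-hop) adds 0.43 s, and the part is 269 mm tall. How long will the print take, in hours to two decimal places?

5.76 hours

Bead cross-section = 0.21 × 0.68, so 0.1428 mm².
Total extruded path = 326000/0.1428 = 2282913.2 mm.
Time extruding: 2282913.2 / 113 → 20202.8 s.
Layer count = ceil(269 / 0.21) = 1281.
Layer-change overhead: 1281 × 0.43 → 550.83 s.
Total = 20202.8 + 550.83 = 20753.63 s = 5.76 hours.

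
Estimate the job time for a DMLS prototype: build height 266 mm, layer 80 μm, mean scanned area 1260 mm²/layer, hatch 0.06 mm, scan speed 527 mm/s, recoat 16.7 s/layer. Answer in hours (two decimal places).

52.23 hours

Number of layers: 266 / 0.08 → 3325 (rounded up).
Scan path per layer = 1260 / 0.06, so 21000 mm.
Laser time per layer = 21000 / 527, so 39.8482 s.
Per-layer time = 39.8482 + 16.7 = 56.5482 s.
3325 layers × 56.5482 s/layer = 188022.765 s, i.e. 52.23 hours.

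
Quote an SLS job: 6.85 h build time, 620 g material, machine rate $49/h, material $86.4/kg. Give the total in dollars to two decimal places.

Machine cost: 49 × 6.85 → $335.65.
Material charge = 86.4 × 620/1000, so $53.568.
Total = 335.65 + 53.568 = 389.218 ≈ $389.22.

$389.22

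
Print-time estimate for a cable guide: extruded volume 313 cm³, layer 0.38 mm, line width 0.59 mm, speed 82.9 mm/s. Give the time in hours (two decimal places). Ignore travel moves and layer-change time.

4.68 hours

Bead cross-section: 0.38 × 0.59 → 0.2242 mm².
Total extruded path = 313000/0.2242 = 1396074.9 mm.
Extrusion time: 1396074.9 / 82.9 → 16840.5 s.
Converting: 16840.5 s = 4.68 hours.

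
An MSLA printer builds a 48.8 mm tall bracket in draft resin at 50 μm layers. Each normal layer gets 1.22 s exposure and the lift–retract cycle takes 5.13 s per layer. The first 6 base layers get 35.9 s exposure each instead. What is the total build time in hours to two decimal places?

Layers = ⌈48.8/0.05⌉ = 976.
Base layers = 6 × (35.9 + 5.13) = 246.18 s.
Normal layers = 970 × (1.22 + 5.13) = 6159.5 s.
Total = 246.18 + 6159.5 = 6405.68 s = 1.78 hours.

1.78 hours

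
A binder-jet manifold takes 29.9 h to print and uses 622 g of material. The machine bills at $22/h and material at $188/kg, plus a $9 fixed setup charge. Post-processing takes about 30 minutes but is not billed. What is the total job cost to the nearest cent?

Machine cost: 22 × 29.9 → $657.80.
Material charge: 188 × 622/1000 → $116.936.
Total = 657.80 + 116.936 + 9 = 783.736 ≈ $783.74.

$783.74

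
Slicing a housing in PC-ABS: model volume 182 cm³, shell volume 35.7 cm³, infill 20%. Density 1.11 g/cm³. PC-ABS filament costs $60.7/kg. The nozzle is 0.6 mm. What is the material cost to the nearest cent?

Volume inside the shell = 182 − 35.7 = 146.3 cm³.
Infill deposited = 0.20 × 146.3, so 29.26 cm³.
Total printed volume = 35.7 + 29.26 = 64.96 cm³.
Mass: 64.96 × 1.11 → 72.1056 g.
Cost = 72.1056 g / 1000 × $60.7/kg = $4.38.

$4.38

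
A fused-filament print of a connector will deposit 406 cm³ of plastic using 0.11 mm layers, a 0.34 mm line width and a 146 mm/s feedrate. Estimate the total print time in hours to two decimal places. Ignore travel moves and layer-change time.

Bead cross-section = 0.11 × 0.34 = 0.0374 mm².
Toolpath length = 406 cm³ / 0.0374 mm² = 406000 / 0.0374 = 10855615 mm.
Time extruding = 10855615 / 146, so 74353.5 s.
That's 74353.5 s → 20.65 hours.

20.65 hours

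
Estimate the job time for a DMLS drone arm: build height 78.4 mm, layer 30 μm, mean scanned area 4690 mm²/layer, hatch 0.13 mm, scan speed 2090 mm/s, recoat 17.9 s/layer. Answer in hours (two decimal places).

25.53 hours

Layers = ⌈78.4/0.03⌉ = 2614.
Hatch length per layer = 4690 / 0.13 = 36076.9 mm.
Scan time per layer: 36076.9 / 2090 → 17.2617 s.
Per-layer time = 17.2617 + 17.9, so 35.1617 s.
2614 layers × 35.1617 s/layer = 91912.6838 s, i.e. 25.53 hours.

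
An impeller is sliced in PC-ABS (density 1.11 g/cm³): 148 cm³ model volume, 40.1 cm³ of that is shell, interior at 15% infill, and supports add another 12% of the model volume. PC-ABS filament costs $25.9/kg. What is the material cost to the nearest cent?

Volume inside the shell = 148 − 40.1, so 107.9 cm³.
Infill volume = 0.15 × 107.9 = 16.185 cm³.
Support: 0.12 × 148 → 17.76 cm³.
Deposited volume = 40.1 + 16.185 + 17.76, so 74.045 cm³.
Mass = 74.045 × 1.11, so 82.18995 g.
Cost = 82.18995 g / 1000 × $25.9/kg = $2.13.

$2.13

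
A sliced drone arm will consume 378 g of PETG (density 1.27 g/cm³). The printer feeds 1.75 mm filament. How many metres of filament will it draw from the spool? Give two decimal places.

Volume = 378 g / 1.27 g·cm⁻³ = 297.6378 cm³ = 297637.8 mm³.
Filament cross-section = π × (1.75/2)² = 2.4053 mm².
L = V/A = 297637.8/2.4053 = 123742.49 mm → 123.74 m.

123.74 m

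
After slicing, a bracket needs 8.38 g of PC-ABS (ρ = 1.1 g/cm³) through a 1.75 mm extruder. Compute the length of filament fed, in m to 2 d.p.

Extruded volume: 8.38/1.1 = 7.6182 cm³ (7618.2 mm³).
Filament cross-section = π × (1.75/2)² = 2.4053 mm².
Length = 7618.2 / 2.4053 = 3167.26 mm = 3.17 m.

3.17 m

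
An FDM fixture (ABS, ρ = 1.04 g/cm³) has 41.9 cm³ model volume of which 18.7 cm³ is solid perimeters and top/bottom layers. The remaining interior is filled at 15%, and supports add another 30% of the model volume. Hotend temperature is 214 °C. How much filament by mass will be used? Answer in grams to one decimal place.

Volume inside the shell = 41.9 − 18.7, so 23.2 cm³.
Deposited infill = 0.15 × 23.2, so 3.48 cm³.
Support: 0.30 × 41.9 → 12.57 cm³.
Total printed volume = 18.7 + 3.48 + 12.57 = 34.75 cm³.
Mass: 34.75 × 1.04 → 36.14 g.

36.1 g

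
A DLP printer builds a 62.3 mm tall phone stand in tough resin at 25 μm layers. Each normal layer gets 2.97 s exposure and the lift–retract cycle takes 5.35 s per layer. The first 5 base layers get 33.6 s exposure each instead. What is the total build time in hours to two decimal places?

Number of layers: 62.3 / 0.025 → 2492 (rounded up).
Base layers: 5 × (33.6 + 5.35) → 194.75 s.
Normal layers: 2487 × (2.97 + 5.35) → 20691.84 s.
Total = 194.75 + 20691.84 = 20886.59 s = 5.80 hours.

5.80 hours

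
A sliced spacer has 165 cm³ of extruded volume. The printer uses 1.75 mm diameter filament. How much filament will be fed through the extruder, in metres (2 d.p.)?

A = π r² = π × 0.875² = 2.4053 mm².
Length = 165 cm³ / 2.4053 mm² = 165000 / 2.4053 = 68598.51 mm = 68.60 m.

68.60 m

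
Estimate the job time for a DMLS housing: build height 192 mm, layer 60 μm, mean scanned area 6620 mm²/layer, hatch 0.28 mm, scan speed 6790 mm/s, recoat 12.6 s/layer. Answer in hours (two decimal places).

14.30 hours

Layers = ⌈192/0.06⌉ = 3200.
Scan path per layer: 6620 / 0.28 → 23642.9 mm.
Per-layer scan time = 23642.9 / 6790 = 3.482 s.
Per-layer time: 3.482 + 12.6 → 16.082 s.
Total: 3200 × 16.082 s = 51462.4 s → 14.30 hours.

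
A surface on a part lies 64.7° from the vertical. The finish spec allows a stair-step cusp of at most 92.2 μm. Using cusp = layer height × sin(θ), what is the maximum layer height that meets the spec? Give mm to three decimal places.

0.102 mm

Layer height = cusp / sin(64.7°) = 0.0922 / 0.9041 = 0.102 mm.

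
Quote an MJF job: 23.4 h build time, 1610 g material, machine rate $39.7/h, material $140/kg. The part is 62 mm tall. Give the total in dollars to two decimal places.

$1154.38

Time charge: 39.7 × 23.4 → $928.98.
Material cost: 140 × 1610/1000 → $225.40.
Total = 928.98 + 225.40 = $1154.38.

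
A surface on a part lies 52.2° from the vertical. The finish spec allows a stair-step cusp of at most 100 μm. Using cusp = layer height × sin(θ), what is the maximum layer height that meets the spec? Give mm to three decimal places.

sin(52.2°) = 0.7902; t_max = 0.1/0.7902 = 0.127 mm.

0.127 mm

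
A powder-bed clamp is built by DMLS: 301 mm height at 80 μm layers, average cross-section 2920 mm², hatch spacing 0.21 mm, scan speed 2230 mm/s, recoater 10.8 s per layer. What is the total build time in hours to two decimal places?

Layers = ⌈301/0.08⌉ = 3763.
Scan path per layer: 2920 / 0.21 → 13904.8 mm.
Laser time per layer: 13904.8 / 2230 → 6.2353 s.
Per-layer time = 6.2353 + 10.8, so 17.0353 s.
Total: 3763 × 17.0353 s = 64103.8339 s → 17.81 hours.

17.81 hours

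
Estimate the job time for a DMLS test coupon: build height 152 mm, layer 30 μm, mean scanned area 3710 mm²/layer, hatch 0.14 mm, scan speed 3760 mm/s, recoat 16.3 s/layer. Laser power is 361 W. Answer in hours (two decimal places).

32.86 hours

Number of layers: 152 / 0.03 → 5067 (rounded up).
Hatch length per layer: 3710 / 0.14 → 26500 mm.
Laser time per layer = 26500 / 3760, so 7.0479 s.
Time per layer: 7.0479 + 16.3 → 23.3479 s.
5067 layers × 23.3479 s/layer = 118303.8093 s, i.e. 32.86 hours.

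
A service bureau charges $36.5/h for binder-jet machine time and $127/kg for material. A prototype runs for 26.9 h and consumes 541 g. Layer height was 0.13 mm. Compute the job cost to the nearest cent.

Time charge = 36.5 × 26.9 = $981.85.
Material charge = 127 × 541/1000 = $68.707.
Job cost: 981.85 + 68.707 = 1050.557 ≈ $1050.56.

$1050.56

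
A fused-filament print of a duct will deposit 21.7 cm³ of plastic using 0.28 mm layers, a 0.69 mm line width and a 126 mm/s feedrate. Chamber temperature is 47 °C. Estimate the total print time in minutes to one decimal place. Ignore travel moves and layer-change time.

14.9 minutes

Bead cross-section = 0.28 × 0.69, so 0.1932 mm².
Path length: 21700 mm³ / 0.1932 mm² → 112318.8 mm.
Extrusion time = 112318.8 / 126 = 891.4 s.
Converting: 891.4 s = 14.9 minutes.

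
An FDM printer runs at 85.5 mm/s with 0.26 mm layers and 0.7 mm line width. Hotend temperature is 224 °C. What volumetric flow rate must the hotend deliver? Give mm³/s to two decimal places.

A = 0.26 × 0.7 = 0.182 mm².
Volumetric flow = 85.5 × 0.182 = 15.56 mm³/s.

15.56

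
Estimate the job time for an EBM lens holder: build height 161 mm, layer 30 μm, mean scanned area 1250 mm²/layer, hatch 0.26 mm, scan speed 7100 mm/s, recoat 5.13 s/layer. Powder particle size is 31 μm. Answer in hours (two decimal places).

8.66 hours

Layer count = ceil(161 / 0.03) = 5367.
Per-layer scan distance = 1250 / 0.26, so 4807.7 mm.
Beam time per layer = 4807.7 / 7100, so 0.6771 s.
Time per layer = 0.6771 + 5.13 = 5.8071 s.
5367 layers × 5.8071 s/layer = 31166.7057 s, i.e. 8.66 hours.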